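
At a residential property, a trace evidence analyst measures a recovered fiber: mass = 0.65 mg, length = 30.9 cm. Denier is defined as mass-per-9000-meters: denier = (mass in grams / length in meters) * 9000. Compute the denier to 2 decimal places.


Denier calculation:
Mass in grams = 0.65 mg / 1000 = 0.00065 g
Length in meters = 30.9 cm / 100 = 0.309 m
Linear density = mass / length = 0.00065 / 0.309 = 0.00210356 g/m
Denier = (g/m) * 9000 = 0.00210356 * 9000 = 18.93

18.93


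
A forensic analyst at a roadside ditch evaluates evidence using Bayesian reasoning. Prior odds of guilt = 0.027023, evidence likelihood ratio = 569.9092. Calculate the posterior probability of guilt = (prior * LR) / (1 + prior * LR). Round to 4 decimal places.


Bayesian evidence evaluation:
Posterior odds = prior_odds * LR = 0.027023 * 569.9092 = 15.40066
Posterior probability = posterior_odds / (1 + posterior_odds)
= 15.40066 / (1 + 15.40066)
= 15.40066 / 16.40066
= 0.9390

0.9390


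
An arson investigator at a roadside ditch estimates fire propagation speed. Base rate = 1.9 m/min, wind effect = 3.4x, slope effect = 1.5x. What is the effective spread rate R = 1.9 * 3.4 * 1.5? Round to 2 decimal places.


Fire spread rate calculation:
R = R0 * wind_factor * slope_factor
= 1.9 * 3.4 * 1.5
= 6.46 * 1.5
= 9.69 m/min

9.69


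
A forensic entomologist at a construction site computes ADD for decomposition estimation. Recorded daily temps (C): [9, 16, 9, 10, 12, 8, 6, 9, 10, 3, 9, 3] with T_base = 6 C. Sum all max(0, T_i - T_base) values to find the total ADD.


Computing ADD day by day:
Day 1: max(0, 9 - 6) = 3
Day 2: max(0, 16 - 6) = 10
Day 3: max(0, 9 - 6) = 3
Day 4: max(0, 10 - 6) = 4
Day 5: max(0, 12 - 6) = 6
Day 6: max(0, 8 - 6) = 2
Day 7: max(0, 6 - 6) = 0
Day 8: max(0, 9 - 6) = 3
Day 9: max(0, 10 - 6) = 4
Day 10: max(0, 3 - 6) = 0
Day 11: max(0, 9 - 6) = 3
Day 12: max(0, 3 - 6) = 0
Total ADD = 38

38


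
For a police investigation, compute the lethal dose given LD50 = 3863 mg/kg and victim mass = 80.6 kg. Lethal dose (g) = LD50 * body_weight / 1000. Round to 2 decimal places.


Lethal dose calculation:
Lethal dose = LD50 * body_weight / 1000
= 3863 * 80.6 / 1000
= 311357.8 / 1000
= 311.36 g

311.36


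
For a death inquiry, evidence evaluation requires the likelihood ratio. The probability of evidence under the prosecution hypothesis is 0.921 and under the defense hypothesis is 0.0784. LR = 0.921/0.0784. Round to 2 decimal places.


Likelihood ratio calculation:
LR = P(E|Hp) / P(E|Hd)
LR = 0.921 / 0.0784
LR = 11.75

11.75


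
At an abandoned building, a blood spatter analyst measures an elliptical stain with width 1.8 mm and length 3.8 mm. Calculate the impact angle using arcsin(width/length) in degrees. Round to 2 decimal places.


Blood spatter impact angle calculation:
width / length = 1.8 / 3.8 = 0.473684
angle = arcsin(0.473684)
angle = 28.27 degrees

28.27


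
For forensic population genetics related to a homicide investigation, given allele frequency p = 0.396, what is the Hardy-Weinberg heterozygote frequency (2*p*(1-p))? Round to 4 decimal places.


Hardy-Weinberg heterozygote frequency:
q = 1 - p = 1 - 0.396 = 0.604
2pq = 2 * 0.396 * 0.604 = 0.4784

0.4784


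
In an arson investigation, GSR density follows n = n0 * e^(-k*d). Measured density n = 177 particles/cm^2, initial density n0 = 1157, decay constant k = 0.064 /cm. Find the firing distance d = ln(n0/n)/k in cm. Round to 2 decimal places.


GSR distance calculation:
n0/n = 1157 / 177 = 6.536723
ln(n0/n) = 1.877436
d = 1.877436 / 0.064 = 29.33 cm

29.33


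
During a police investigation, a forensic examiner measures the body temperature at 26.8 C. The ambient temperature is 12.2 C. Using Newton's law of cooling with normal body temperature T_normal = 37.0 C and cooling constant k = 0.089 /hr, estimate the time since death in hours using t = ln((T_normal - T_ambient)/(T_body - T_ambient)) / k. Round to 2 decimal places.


Using Newton's law of cooling:
t = ln((T_normal - T_ambient) / (T_body - T_ambient)) / k
T_normal - T_ambient = 24.8
T_body - T_ambient = 14.6
Ratio = 1.69863
ln(ratio) = 0.529822
t = 0.529822 / 0.089 = 5.95 hours

5.95


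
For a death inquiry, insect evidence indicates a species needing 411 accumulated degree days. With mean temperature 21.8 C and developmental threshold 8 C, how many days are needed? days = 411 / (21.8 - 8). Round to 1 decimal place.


Insect development time:
Effective temperature = avg_temp - T_base = 21.8 - 8 = 13.8 C
Days = ADD / effective_temp = 411 / 13.8 = 29.8 days

29.8


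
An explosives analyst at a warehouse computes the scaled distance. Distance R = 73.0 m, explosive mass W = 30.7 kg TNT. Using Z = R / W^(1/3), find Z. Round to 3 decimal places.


Scaled distance calculation:
W^(1/3) = 30.7^(1/3) = 3.131214
Z = R / W^(1/3) = 73.0 / 3.131214
Z = 23.314 m/kg^(1/3)

23.314


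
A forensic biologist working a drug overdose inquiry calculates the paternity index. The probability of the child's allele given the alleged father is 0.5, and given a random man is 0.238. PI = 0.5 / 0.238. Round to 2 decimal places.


Paternity Index calculation:
PI = P(allele|father) / P(allele|random)
PI = 0.5 / 0.238
PI = 2.10

2.10


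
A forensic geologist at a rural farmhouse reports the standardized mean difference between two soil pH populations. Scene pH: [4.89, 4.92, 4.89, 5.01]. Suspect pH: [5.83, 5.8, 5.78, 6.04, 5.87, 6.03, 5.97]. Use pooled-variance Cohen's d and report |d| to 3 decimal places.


Pooled-variance Cohen's d for soil pH comparison:
Scene mean = 19.71 / 4 = 4.9275
Suspect mean = 41.32 / 7 = 5.902857
Scene sample variance s_s^2 = 0.003225
Suspect sample variance s_c^2 = 0.011924
Pooled variance = ((n_s-1)*s_s^2 + (n_c-1)*s_c^2) / (n_s + n_c - 2) = 0.009024
Pooled SD = sqrt(0.009024) = 0.094995
Mean difference = -0.975357
|d| = |-0.975357| / 0.094995 = 10.267

10.267


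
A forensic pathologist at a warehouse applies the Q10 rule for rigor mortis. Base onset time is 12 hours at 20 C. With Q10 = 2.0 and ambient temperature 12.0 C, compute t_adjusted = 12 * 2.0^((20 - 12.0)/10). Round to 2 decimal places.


Rigor mortis time adjustment:
Exponent = (T_ref - T_actual) / 10 = (20 - 12.0) / 10 = 0.8
Q10 factor = 2.0^0.8 = 1.7411
t_adjusted = 12 * 1.7411 = 20.89 hours

20.89


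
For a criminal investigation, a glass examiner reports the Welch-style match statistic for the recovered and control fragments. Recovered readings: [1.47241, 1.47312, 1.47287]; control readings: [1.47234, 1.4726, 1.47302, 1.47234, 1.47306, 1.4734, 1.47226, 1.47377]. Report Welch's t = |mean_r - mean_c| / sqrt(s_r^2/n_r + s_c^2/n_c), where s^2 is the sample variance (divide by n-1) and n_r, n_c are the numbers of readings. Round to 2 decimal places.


Welch's t-criterion for glass RI comparison:
Recovered mean = sum / n_r = 4.4184 / 3 = 1.4728
Control mean = sum / n_c = 11.78279 / 8 = 1.4728488
Recovered sample variance s_r^2 = 1.297e-07
Control sample variance s_c^2 = 3.07527e-07
Welch SE (unpooled) = sqrt(s_r^2/n_r + s_c^2/n_c) = sqrt(4.32333e-08 + 3.84408e-08) = sqrt(8.16741e-08) = 0.000285787
|mean_r - mean_c| = 4.875e-05
t = 4.875e-05 / 0.000285787 = 0.17

0.17


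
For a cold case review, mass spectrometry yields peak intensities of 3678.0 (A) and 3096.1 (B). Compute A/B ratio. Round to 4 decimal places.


Spectral peak ratio:
Peak A = 3678.0 counts
Peak B = 3096.1 counts
Ratio = 3678.0 / 3096.1 = 1.1879

1.1879


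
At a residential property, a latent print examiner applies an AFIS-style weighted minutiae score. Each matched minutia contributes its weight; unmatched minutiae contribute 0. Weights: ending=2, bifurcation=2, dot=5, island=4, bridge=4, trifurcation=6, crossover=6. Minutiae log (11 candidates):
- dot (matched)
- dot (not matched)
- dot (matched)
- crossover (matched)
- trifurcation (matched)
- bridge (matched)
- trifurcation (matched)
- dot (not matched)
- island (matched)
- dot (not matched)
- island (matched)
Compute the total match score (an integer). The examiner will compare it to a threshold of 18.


Weighted minutiae match score:
  dot: matched, +5 (running total 5)
  dot: not matched, +0
  dot: matched, +5 (running total 10)
  crossover: matched, +6 (running total 16)
  trifurcation: matched, +6 (running total 22)
  bridge: matched, +4 (running total 26)
  trifurcation: matched, +6 (running total 32)
  dot: not matched, +0
  island: matched, +4 (running total 36)
  dot: not matched, +0
  island: matched, +4 (running total 40)
Total score = 40
Threshold = 18; verdict = identification

40


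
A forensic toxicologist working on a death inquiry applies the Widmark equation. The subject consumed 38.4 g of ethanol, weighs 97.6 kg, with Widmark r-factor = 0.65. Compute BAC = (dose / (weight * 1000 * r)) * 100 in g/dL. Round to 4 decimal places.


Applying the Widmark formula:
BAC = (dose_g / (body_wt * 1000 * r)) * 100
Denominator = 97.6 * 1000 * 0.65 = 63440
BAC = (38.4 / 63440) * 100
BAC = 0.0605 g/dL

0.0605


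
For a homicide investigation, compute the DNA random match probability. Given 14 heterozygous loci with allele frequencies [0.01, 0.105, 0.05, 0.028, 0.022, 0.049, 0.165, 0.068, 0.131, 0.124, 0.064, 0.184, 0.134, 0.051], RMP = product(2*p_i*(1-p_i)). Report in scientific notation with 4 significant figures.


Computing RMP for 14 loci:
Locus 1: 2 * 0.01 * 0.99 = 0.0198
Locus 2: 2 * 0.105 * 0.895 = 0.18795
Locus 3: 2 * 0.05 * 0.95 = 0.095
Locus 4: 2 * 0.028 * 0.972 = 0.054432
Locus 5: 2 * 0.022 * 0.978 = 0.043032
Locus 6: 2 * 0.049 * 0.951 = 0.093198
Locus 7: 2 * 0.165 * 0.835 = 0.27555
Locus 8: 2 * 0.068 * 0.932 = 0.126752
Locus 9: 2 * 0.131 * 0.869 = 0.227678
Locus 10: 2 * 0.124 * 0.876 = 0.217248
Locus 11: 2 * 0.064 * 0.936 = 0.119808
Locus 12: 2 * 0.184 * 0.816 = 0.300288
Locus 13: 2 * 0.134 * 0.866 = 0.232088
Locus 14: 2 * 0.051 * 0.949 = 0.096798
RMP = 1.078e-13

1.078e-13


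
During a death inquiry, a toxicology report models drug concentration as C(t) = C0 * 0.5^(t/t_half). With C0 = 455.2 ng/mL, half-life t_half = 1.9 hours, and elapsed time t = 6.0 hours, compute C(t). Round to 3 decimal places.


Drug concentration decay:
Number of half-lives = t / t_half = 6.0 / 1.9 = 3.157895
Decay factor = 0.5^3.157895 = 0.11204149
C(t) = 455.2 * 0.11204149 = 51.001 ng/mL

51.001


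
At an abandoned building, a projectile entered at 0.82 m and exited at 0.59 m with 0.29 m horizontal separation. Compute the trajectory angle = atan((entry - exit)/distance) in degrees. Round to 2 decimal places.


Bullet trajectory angle:
Height difference = 0.82 - 0.59 = 0.23 m
angle = atan(0.23 / 0.29)
angle = atan(0.793103)
angle = 38.42 degrees

38.42


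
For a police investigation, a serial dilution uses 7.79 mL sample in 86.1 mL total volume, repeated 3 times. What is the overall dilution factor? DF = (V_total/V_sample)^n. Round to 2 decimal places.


Dilution factor calculation:
Single dilution = V_total / V_sample = 86.1 / 7.79 ≈ 11.052632
Number of dilutions = 3
Total DF = (86.1 / 7.79)^3 (full precision, rounded at the end) = 1350.20

1350.20


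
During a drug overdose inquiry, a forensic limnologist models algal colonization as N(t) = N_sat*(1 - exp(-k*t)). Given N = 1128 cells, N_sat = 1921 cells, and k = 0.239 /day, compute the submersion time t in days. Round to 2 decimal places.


PMSI from diatom colonization curve:
N / N_sat = 1128 / 1921 = 0.587194
1 - N/N_sat = 0.412806
ln(1 - N/N_sat) = -0.884778
t = -ln(1 - N/N_sat) / k = -(-0.884778) / 0.239 = 3.70 days

3.70


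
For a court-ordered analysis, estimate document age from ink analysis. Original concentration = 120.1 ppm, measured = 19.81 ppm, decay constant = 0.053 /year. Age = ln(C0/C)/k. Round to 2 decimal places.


Document age estimation:
C0/C = 120.1 / 19.81 = 6.062595
ln(C0/C) = 1.802138
t = 1.802138 / 0.053 = 34.00 years

34.00


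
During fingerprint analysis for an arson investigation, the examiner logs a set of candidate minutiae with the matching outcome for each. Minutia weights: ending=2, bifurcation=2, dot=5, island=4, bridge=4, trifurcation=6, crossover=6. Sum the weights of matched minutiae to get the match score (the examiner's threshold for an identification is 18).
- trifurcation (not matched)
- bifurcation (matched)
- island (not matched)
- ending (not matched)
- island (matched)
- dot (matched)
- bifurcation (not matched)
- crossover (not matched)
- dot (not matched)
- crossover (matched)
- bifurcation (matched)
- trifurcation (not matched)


Weighted minutiae match score:
  trifurcation: not matched, +0
  bifurcation: matched, +2 (running total 2)
  island: not matched, +0
  ending: not matched, +0
  island: matched, +4 (running total 6)
  dot: matched, +5 (running total 11)
  bifurcation: not matched, +0
  crossover: not matched, +0
  dot: not matched, +0
  crossover: matched, +6 (running total 17)
  bifurcation: matched, +2 (running total 19)
  trifurcation: not matched, +0
Total score = 19
Threshold = 18; verdict = identification

19


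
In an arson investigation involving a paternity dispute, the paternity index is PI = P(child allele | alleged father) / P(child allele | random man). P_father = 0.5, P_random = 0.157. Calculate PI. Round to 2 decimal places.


Paternity Index calculation:
PI = P(allele|father) / P(allele|random)
PI = 0.5 / 0.157
PI = 3.18

3.18


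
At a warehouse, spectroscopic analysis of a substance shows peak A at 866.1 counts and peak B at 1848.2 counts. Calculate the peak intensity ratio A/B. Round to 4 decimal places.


Spectral peak ratio:
Peak A = 866.1 counts
Peak B = 1848.2 counts
Ratio = 866.1 / 1848.2 = 0.4686

0.4686


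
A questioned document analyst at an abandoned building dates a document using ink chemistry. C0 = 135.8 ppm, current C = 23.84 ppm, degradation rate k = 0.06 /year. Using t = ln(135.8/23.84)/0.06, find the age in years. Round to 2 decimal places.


Document age estimation:
C0/C = 135.8 / 23.84 = 5.696309
ln(C0/C) = 1.739818
t = 1.739818 / 0.06 = 29.00 years

29.00


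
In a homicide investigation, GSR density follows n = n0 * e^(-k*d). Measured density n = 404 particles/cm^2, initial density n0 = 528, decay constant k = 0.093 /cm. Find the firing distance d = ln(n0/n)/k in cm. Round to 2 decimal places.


GSR distance calculation:
n0/n = 528 / 404 = 1.306931
ln(n0/n) = 0.267682
d = 0.267682 / 0.093 = 2.88 cm

2.88


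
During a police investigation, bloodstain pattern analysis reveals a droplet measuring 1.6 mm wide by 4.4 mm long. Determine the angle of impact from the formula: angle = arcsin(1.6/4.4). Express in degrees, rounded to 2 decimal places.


Blood spatter impact angle calculation:
width / length = 1.6 / 4.4 = 0.363636
angle = arcsin(0.363636)
angle = 21.32 degrees

21.32


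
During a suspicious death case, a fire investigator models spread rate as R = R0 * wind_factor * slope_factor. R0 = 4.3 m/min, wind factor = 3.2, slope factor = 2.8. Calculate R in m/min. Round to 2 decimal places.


Fire spread rate calculation:
R = R0 * wind_factor * slope_factor
= 4.3 * 3.2 * 2.8
= 13.76 * 2.8
= 38.53 m/min

38.53


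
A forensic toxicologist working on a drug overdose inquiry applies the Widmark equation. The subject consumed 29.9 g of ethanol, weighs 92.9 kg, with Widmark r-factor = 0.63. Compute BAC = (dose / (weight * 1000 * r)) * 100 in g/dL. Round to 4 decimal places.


Applying the Widmark formula:
BAC = (dose_g / (body_wt * 1000 * r)) * 100
Denominator = 92.9 * 1000 * 0.63 = 58527
BAC = (29.9 / 58527) * 100
BAC = 0.0511 g/dL

0.0511


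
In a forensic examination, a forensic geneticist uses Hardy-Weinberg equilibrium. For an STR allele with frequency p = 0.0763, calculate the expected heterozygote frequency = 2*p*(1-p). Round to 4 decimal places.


Hardy-Weinberg heterozygote frequency:
q = 1 - p = 1 - 0.0763 = 0.9237
2pq = 2 * 0.0763 * 0.9237 = 0.1410

0.1410


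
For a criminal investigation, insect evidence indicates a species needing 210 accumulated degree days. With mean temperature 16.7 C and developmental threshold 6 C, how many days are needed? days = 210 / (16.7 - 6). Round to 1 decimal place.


Insect development time:
Effective temperature = avg_temp - T_base = 16.7 - 6 = 10.7 C
Days = ADD / effective_temp = 210 / 10.7 = 19.6 days

19.6


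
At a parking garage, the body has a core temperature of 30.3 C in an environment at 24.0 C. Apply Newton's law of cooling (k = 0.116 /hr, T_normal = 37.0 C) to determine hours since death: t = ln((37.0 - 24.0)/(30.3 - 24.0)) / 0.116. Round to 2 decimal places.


Using Newton's law of cooling:
t = ln((T_normal - T_ambient) / (T_body - T_ambient)) / k
T_normal - T_ambient = 13.0
T_body - T_ambient = 6.3
Ratio = 2.063492
ln(ratio) = 0.7244
t = 0.7244 / 0.116 = 6.24 hours

6.24


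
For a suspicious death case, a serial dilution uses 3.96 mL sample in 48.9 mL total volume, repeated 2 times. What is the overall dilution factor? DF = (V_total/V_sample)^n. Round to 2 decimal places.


Dilution factor calculation:
Single dilution = V_total / V_sample = 48.9 / 3.96 ≈ 12.348485
Number of dilutions = 2
Total DF = (48.9 / 3.96)^2 (full precision, rounded at the end) = 152.49

152.49


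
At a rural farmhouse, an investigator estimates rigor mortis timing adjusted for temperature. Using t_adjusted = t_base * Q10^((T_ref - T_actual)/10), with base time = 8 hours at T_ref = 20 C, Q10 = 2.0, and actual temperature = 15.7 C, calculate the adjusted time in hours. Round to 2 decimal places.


Rigor mortis time adjustment:
Exponent = (T_ref - T_actual) / 10 = (20 - 15.7) / 10 = 0.43
Q10 factor = 2.0^0.43 = 1.34723
t_adjusted = 8 * 1.34723 = 10.78 hours

10.78


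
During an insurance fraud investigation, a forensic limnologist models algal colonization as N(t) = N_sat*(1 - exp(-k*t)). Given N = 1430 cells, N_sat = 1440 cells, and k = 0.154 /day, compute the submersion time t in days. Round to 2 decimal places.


PMSI from diatom colonization curve:
N / N_sat = 1430 / 1440 = 0.993056
1 - N/N_sat = 0.006944
ln(1 - N/N_sat) = -4.969877
t = -ln(1 - N/N_sat) / k = -(-4.969877) / 0.154 = 32.27 days

32.27


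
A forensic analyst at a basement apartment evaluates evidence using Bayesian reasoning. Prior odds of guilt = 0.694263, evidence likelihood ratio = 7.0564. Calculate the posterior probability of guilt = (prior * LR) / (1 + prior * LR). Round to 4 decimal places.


Bayesian evidence evaluation:
Posterior odds = prior_odds * LR = 0.694263 * 7.0564 = 4.898997
Posterior probability = posterior_odds / (1 + posterior_odds)
= 4.898997 / (1 + 4.898997)
= 4.898997 / 5.898997
= 0.8305

0.8305


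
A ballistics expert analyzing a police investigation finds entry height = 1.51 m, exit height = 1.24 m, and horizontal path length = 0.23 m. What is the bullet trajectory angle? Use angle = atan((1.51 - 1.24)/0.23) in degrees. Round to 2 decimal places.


Bullet trajectory angle:
Height difference = 1.51 - 1.24 = 0.27 m
angle = atan(0.27 / 0.23)
angle = atan(1.173913)
angle = 49.57 degrees

49.57


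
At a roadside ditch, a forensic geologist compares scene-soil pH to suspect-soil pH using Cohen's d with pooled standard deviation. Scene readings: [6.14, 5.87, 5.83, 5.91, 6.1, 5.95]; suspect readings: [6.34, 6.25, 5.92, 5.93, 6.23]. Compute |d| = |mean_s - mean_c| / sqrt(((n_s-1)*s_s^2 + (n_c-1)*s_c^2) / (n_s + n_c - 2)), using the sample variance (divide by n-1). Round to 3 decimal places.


Pooled-variance Cohen's d for soil pH comparison:
Scene mean = 35.8 / 6 = 5.966667
Suspect mean = 30.67 / 5 = 6.134
Scene sample variance s_s^2 = 0.015867
Suspect sample variance s_c^2 = 0.03813
Pooled variance = ((n_s-1)*s_s^2 + (n_c-1)*s_c^2) / (n_s + n_c - 2) = 0.025761
Pooled SD = sqrt(0.025761) = 0.160502
Mean difference = -0.167333
|d| = |-0.167333| / 0.160502 = 1.043

1.043


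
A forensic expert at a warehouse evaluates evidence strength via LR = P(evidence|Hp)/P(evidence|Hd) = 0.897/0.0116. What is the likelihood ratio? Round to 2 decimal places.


Likelihood ratio calculation:
LR = P(E|Hp) / P(E|Hd)
LR = 0.897 / 0.0116
LR = 77.33

77.33


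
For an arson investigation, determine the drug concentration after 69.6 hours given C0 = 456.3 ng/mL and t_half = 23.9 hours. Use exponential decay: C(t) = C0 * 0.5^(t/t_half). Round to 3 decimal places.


Drug concentration decay:
Number of half-lives = t / t_half = 69.6 / 23.9 = 2.912134
Decay factor = 0.5^2.912134 = 0.13284962
C(t) = 456.3 * 0.13284962 = 60.619 ng/mL

60.619


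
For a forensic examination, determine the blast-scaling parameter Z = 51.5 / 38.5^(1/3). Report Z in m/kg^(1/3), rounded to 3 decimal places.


Scaled distance calculation:
W^(1/3) = 38.5^(1/3) = 3.376657
Z = R / W^(1/3) = 51.5 / 3.376657
Z = 15.252 m/kg^(1/3)

15.252


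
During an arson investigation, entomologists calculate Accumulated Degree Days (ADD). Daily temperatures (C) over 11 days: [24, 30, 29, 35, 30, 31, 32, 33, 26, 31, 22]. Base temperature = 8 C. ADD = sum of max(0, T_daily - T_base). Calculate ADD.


Computing ADD day by day:
Day 1: max(0, 24 - 8) = 16
Day 2: max(0, 30 - 8) = 22
Day 3: max(0, 29 - 8) = 21
Day 4: max(0, 35 - 8) = 27
Day 5: max(0, 30 - 8) = 22
Day 6: max(0, 31 - 8) = 23
Day 7: max(0, 32 - 8) = 24
Day 8: max(0, 33 - 8) = 25
Day 9: max(0, 26 - 8) = 18
Day 10: max(0, 31 - 8) = 23
Day 11: max(0, 22 - 8) = 14
Total ADD = 235

235


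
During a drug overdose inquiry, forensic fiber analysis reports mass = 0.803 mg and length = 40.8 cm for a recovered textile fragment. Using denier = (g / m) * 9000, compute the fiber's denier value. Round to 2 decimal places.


Denier calculation:
Mass in grams = 0.803 mg / 1000 = 0.000803 g
Length in meters = 40.8 cm / 100 = 0.408 m
Linear density = mass / length = 0.000803 / 0.408 = 0.00196814 g/m
Denier = (g/m) * 9000 = 0.00196814 * 9000 = 17.71

17.71


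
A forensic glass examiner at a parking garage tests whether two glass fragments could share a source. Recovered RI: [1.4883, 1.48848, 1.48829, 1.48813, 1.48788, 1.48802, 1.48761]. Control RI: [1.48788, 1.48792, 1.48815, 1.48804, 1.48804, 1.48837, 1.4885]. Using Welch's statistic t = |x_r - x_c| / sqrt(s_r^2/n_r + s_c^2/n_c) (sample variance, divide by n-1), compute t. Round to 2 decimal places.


Welch's t-criterion for glass RI comparison:
Recovered mean = sum / n_r = 10.41671 / 7 = 1.4881014
Control mean = sum / n_c = 10.4169 / 7 = 1.4881286
Recovered sample variance s_r^2 = 8.60476e-08
Control sample variance s_c^2 = 5.29476e-08
Welch SE (unpooled) = sqrt(s_r^2/n_r + s_c^2/n_c) = sqrt(1.22925e-08 + 7.56395e-09) = sqrt(1.98565e-08) = 0.000140913
|mean_r - mean_c| = 2.71429e-05
t = 2.71429e-05 / 0.000140913 = 0.19

0.19


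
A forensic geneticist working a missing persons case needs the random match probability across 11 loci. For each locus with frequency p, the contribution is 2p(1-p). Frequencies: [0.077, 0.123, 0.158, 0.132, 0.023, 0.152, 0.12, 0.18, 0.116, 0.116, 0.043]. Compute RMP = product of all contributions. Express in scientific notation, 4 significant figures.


Computing RMP for 11 loci:
Locus 1: 2 * 0.077 * 0.923 = 0.142142
Locus 2: 2 * 0.123 * 0.877 = 0.215742
Locus 3: 2 * 0.158 * 0.842 = 0.266072
Locus 4: 2 * 0.132 * 0.868 = 0.229152
Locus 5: 2 * 0.023 * 0.977 = 0.044942
Locus 6: 2 * 0.152 * 0.848 = 0.257792
Locus 7: 2 * 0.12 * 0.88 = 0.2112
Locus 8: 2 * 0.18 * 0.82 = 0.2952
Locus 9: 2 * 0.116 * 0.884 = 0.205088
Locus 10: 2 * 0.116 * 0.884 = 0.205088
Locus 11: 2 * 0.043 * 0.957 = 0.082302
RMP = 4.675e-09

4.675e-09


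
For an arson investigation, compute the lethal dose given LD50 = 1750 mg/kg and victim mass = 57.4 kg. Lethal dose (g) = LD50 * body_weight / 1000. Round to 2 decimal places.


Lethal dose calculation:
Lethal dose = LD50 * body_weight / 1000
= 1750 * 57.4 / 1000
= 100450 / 1000
= 100.45 g

100.45


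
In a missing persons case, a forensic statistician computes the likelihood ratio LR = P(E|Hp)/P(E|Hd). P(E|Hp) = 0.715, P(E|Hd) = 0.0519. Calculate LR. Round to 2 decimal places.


Likelihood ratio calculation:
LR = P(E|Hp) / P(E|Hd)
LR = 0.715 / 0.0519
LR = 13.78

13.78


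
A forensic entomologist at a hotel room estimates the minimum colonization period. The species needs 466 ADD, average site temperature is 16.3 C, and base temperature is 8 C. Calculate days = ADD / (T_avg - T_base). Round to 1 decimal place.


Insect development time:
Effective temperature = avg_temp - T_base = 16.3 - 8 = 8.3 C
Days = ADD / effective_temp = 466 / 8.3 = 56.1 days

56.1


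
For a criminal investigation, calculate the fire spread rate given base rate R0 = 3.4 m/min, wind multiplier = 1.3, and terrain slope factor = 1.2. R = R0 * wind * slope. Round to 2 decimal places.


Fire spread rate calculation:
R = R0 * wind_factor * slope_factor
= 3.4 * 1.3 * 1.2
= 4.42 * 1.2
= 5.30 m/min

5.30


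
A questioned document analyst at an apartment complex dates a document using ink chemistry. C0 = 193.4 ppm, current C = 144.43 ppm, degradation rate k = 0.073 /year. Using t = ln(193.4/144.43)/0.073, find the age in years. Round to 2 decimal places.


Document age estimation:
C0/C = 193.4 / 144.43 = 1.339057
ln(C0/C) = 0.291966
t = 0.291966 / 0.073 = 4.00 years

4.00


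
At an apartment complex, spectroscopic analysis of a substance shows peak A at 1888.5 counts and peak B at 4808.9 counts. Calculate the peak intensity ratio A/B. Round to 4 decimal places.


Spectral peak ratio:
Peak A = 1888.5 counts
Peak B = 4808.9 counts
Ratio = 1888.5 / 4808.9 = 0.3927

0.3927


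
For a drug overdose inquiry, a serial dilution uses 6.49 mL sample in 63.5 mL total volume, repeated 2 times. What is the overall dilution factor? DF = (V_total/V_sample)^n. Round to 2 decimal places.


Dilution factor calculation:
Single dilution = V_total / V_sample = 63.5 / 6.49 ≈ 9.784284
Number of dilutions = 2
Total DF = (63.5 / 6.49)^2 (full precision, rounded at the end) = 95.73

95.73


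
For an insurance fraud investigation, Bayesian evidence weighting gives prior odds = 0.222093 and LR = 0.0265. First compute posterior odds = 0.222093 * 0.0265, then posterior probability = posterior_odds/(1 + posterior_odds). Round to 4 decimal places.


Bayesian evidence evaluation:
Posterior odds = prior_odds * LR = 0.222093 * 0.0265 = 0.005885465
Posterior probability = posterior_odds / (1 + posterior_odds)
= 0.005885465 / (1 + 0.005885465)
= 0.005885465 / 1.005885465
= 0.0059

0.0059


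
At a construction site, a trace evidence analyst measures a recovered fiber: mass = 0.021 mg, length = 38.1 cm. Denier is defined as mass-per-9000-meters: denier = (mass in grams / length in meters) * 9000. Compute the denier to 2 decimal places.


Denier calculation:
Mass in grams = 0.021 mg / 1000 = 0.000021 g
Length in meters = 38.1 cm / 100 = 0.381 m
Linear density = mass / length = 0.000021 / 0.381 = 0.00005512 g/m
Denier = (g/m) * 9000 = 0.00005512 * 9000 = 0.50

0.50


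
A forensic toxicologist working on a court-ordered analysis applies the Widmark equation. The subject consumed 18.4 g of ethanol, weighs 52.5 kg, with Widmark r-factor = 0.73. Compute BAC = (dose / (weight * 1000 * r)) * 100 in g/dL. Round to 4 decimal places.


Applying the Widmark formula:
BAC = (dose_g / (body_wt * 1000 * r)) * 100
Denominator = 52.5 * 1000 * 0.73 = 38325
BAC = (18.4 / 38325) * 100
BAC = 0.0480 g/dL

0.0480


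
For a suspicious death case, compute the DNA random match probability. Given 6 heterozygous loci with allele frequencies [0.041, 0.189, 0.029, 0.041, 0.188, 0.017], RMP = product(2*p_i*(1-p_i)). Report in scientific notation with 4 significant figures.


Computing RMP for 6 loci:
Locus 1: 2 * 0.041 * 0.959 = 0.078638
Locus 2: 2 * 0.189 * 0.811 = 0.306558
Locus 3: 2 * 0.029 * 0.971 = 0.056318
Locus 4: 2 * 0.041 * 0.959 = 0.078638
Locus 5: 2 * 0.188 * 0.812 = 0.305312
Locus 6: 2 * 0.017 * 0.983 = 0.033422
RMP = 1.089e-06

1.089e-06


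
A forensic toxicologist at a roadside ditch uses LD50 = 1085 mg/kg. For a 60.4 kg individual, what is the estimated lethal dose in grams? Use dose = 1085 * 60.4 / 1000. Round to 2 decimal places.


Lethal dose calculation:
Lethal dose = LD50 * body_weight / 1000
= 1085 * 60.4 / 1000
= 65534 / 1000
= 65.53 g

65.53


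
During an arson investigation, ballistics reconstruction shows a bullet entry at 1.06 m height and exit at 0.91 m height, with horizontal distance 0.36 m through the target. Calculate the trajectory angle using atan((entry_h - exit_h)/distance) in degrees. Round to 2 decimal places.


Bullet trajectory angle:
Height difference = 1.06 - 0.91 = 0.15 m
angle = atan(0.15 / 0.36)
angle = atan(0.416667)
angle = 22.62 degrees

22.62


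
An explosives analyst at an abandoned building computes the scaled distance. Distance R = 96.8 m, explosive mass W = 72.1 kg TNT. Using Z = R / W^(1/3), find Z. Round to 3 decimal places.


Scaled distance calculation:
W^(1/3) = 72.1^(1/3) = 4.162093
Z = R / W^(1/3) = 96.8 / 4.162093
Z = 23.258 m/kg^(1/3)

23.258


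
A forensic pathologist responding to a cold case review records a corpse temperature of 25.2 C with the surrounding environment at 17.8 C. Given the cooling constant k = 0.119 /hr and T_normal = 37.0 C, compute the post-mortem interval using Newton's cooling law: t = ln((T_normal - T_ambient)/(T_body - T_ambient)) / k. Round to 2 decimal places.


Using Newton's law of cooling:
t = ln((T_normal - T_ambient) / (T_body - T_ambient)) / k
T_normal - T_ambient = 19.2
T_body - T_ambient = 7.4
Ratio = 2.594595
ln(ratio) = 0.95343
t = 0.95343 / 0.119 = 8.01 hours

8.01


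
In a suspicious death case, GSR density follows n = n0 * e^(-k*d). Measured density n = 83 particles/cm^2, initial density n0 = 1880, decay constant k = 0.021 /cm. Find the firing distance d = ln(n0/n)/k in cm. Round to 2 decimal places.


GSR distance calculation:
n0/n = 1880 / 83 = 22.650602
ln(n0/n) = 3.120186
d = 3.120186 / 0.021 = 148.58 cm

148.58


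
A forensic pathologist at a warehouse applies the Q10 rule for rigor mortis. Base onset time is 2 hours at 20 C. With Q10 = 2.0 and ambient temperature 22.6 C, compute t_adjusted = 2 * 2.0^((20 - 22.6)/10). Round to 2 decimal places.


Rigor mortis time adjustment:
Exponent = (T_ref - T_actual) / 10 = (20 - 22.6) / 10 = -0.26
Q10 factor = 2.0^-0.26 = 0.83509
t_adjusted = 2 * 0.83509 = 1.67 hours

1.67


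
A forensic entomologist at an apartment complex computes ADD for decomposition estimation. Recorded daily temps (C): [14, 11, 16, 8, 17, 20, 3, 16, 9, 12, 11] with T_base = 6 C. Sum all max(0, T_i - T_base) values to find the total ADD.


Computing ADD day by day:
Day 1: max(0, 14 - 6) = 8
Day 2: max(0, 11 - 6) = 5
Day 3: max(0, 16 - 6) = 10
Day 4: max(0, 8 - 6) = 2
Day 5: max(0, 17 - 6) = 11
Day 6: max(0, 20 - 6) = 14
Day 7: max(0, 3 - 6) = 0
Day 8: max(0, 16 - 6) = 10
Day 9: max(0, 9 - 6) = 3
Day 10: max(0, 12 - 6) = 6
Day 11: max(0, 11 - 6) = 5
Total ADD = 74

74


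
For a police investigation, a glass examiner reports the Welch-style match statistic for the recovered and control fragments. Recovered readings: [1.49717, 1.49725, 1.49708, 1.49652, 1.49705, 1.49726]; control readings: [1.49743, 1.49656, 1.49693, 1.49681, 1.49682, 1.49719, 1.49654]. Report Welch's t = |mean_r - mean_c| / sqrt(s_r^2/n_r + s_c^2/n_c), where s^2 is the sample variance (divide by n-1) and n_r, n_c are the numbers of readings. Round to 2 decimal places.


Welch's t-criterion for glass RI comparison:
Recovered mean = sum / n_r = 8.98233 / 6 = 1.497055
Control mean = sum / n_c = 10.47828 / 7 = 1.4968971
Recovered sample variance s_r^2 = 7.603e-08
Control sample variance s_c^2 = 1.04257e-07
Welch SE (unpooled) = sqrt(s_r^2/n_r + s_c^2/n_c) = sqrt(1.26717e-08 + 1.48939e-08) = sqrt(2.75656e-08) = 0.000166029
|mean_r - mean_c| = 0.000157857
t = 0.000157857 / 0.000166029 = 0.95

0.95


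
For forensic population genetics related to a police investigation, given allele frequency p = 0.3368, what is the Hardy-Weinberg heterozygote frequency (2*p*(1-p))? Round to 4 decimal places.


Hardy-Weinberg heterozygote frequency:
q = 1 - p = 1 - 0.3368 = 0.6632
2pq = 2 * 0.3368 * 0.6632 = 0.4467

0.4467


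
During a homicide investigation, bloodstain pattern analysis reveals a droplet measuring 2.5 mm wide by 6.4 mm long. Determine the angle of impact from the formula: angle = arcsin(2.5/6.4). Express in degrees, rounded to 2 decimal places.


Blood spatter impact angle calculation:
width / length = 2.5 / 6.4 = 0.390625
angle = arcsin(0.390625)
angle = 22.99 degrees

22.99


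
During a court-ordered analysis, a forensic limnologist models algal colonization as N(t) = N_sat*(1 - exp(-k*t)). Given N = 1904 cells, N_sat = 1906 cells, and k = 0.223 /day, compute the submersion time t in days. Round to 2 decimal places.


PMSI from diatom colonization curve:
N / N_sat = 1904 / 1906 = 0.998951
1 - N/N_sat = 0.001049
ln(1 - N/N_sat) = -6.859918
t = -ln(1 - N/N_sat) / k = -(-6.859918) / 0.223 = 30.76 days

30.76


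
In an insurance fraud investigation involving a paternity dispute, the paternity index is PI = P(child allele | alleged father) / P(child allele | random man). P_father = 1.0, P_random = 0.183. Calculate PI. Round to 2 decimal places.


Paternity Index calculation:
PI = P(allele|father) / P(allele|random)
PI = 1.0 / 0.183
PI = 5.46

5.46


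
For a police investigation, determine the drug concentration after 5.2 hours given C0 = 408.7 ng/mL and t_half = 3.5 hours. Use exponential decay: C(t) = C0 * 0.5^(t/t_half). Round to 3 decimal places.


Drug concentration decay:
Number of half-lives = t / t_half = 5.2 / 3.5 = 1.485714
Decay factor = 0.5^1.485714 = 0.35707177
C(t) = 408.7 * 0.35707177 = 145.935 ng/mL

145.935


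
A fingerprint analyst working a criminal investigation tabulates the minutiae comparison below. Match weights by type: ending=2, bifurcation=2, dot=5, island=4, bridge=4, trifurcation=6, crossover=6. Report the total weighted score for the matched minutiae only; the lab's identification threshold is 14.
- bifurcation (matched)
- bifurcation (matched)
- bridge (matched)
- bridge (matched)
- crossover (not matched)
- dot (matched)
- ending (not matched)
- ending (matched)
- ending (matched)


Weighted minutiae match score:
  bifurcation: matched, +2 (running total 2)
  bifurcation: matched, +2 (running total 4)
  bridge: matched, +4 (running total 8)
  bridge: matched, +4 (running total 12)
  crossover: not matched, +0
  dot: matched, +5 (running total 17)
  ending: not matched, +0
  ending: matched, +2 (running total 19)
  ending: matched, +2 (running total 21)
Total score = 21
Threshold = 14; verdict = identification

21


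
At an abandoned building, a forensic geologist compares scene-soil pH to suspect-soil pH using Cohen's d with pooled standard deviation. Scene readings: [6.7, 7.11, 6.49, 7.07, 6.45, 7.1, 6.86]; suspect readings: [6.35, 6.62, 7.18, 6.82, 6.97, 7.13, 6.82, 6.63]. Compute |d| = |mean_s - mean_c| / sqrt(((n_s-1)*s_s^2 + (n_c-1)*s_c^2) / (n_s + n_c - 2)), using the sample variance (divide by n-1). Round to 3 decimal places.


Pooled-variance Cohen's d for soil pH comparison:
Scene mean = 47.78 / 7 = 6.825714
Suspect mean = 54.52 / 8 = 6.815
Scene sample variance s_s^2 = 0.081095
Suspect sample variance s_c^2 = 0.077857
Pooled variance = ((n_s-1)*s_s^2 + (n_c-1)*s_c^2) / (n_s + n_c - 2) = 0.079352
Pooled SD = sqrt(0.079352) = 0.281695
Mean difference = 0.010714
|d| = |0.010714| / 0.281695 = 0.038

0.038


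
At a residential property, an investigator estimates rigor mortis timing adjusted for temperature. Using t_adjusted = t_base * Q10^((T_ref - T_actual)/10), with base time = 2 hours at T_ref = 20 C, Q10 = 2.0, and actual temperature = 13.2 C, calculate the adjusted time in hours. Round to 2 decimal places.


Rigor mortis time adjustment:
Exponent = (T_ref - T_actual) / 10 = (20 - 13.2) / 10 = 0.68
Q10 factor = 2.0^0.68 = 1.60214
t_adjusted = 2 * 1.60214 = 3.20 hours

3.20


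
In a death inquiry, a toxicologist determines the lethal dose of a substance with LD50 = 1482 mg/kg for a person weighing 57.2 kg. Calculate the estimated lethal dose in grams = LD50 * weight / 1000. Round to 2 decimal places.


Lethal dose calculation:
Lethal dose = LD50 * body_weight / 1000
= 1482 * 57.2 / 1000
= 84770.4 / 1000
= 84.77 g

84.77


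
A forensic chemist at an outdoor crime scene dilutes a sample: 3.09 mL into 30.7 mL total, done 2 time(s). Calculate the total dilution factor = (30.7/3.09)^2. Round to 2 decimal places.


Dilution factor calculation:
Single dilution = V_total / V_sample = 30.7 / 3.09 ≈ 9.935275
Number of dilutions = 2
Total DF = (30.7 / 3.09)^2 (full precision, rounded at the end) = 98.71

98.71


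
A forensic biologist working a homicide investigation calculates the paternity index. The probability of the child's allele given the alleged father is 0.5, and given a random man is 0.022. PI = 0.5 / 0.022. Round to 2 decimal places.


Paternity Index calculation:
PI = P(allele|father) / P(allele|random)
PI = 0.5 / 0.022
PI = 22.73

22.73


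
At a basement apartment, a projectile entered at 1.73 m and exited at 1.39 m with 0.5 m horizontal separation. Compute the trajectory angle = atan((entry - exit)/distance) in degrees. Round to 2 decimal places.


Bullet trajectory angle:
Height difference = 1.73 - 1.39 = 0.34 m
angle = atan(0.34 / 0.5)
angle = atan(0.68)
angle = 34.22 degrees

34.22


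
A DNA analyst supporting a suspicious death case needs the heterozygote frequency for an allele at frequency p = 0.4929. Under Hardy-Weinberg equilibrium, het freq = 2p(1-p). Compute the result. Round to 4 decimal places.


Hardy-Weinberg heterozygote frequency:
q = 1 - p = 1 - 0.4929 = 0.5071
2pq = 2 * 0.4929 * 0.5071 = 0.4999

0.4999


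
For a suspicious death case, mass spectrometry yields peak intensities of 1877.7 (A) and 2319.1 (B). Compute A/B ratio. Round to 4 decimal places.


Spectral peak ratio:
Peak A = 1877.7 counts
Peak B = 2319.1 counts
Ratio = 1877.7 / 2319.1 = 0.8097

0.8097


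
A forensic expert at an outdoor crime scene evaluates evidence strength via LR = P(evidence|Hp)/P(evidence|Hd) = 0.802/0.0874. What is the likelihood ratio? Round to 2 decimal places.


Likelihood ratio calculation:
LR = P(E|Hp) / P(E|Hd)
LR = 0.802 / 0.0874
LR = 9.18

9.18


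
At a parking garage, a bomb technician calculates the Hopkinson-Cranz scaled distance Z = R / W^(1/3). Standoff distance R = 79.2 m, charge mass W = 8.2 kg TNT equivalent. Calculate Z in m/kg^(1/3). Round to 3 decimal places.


Scaled distance calculation:
W^(1/3) = 8.2^(1/3) = 2.01653
Z = R / W^(1/3) = 79.2 / 2.01653
Z = 39.275 m/kg^(1/3)

39.275


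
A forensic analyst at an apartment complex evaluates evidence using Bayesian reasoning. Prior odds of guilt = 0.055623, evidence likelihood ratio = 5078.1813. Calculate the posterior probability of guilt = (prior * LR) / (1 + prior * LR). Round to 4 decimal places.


Bayesian evidence evaluation:
Posterior odds = prior_odds * LR = 0.055623 * 5078.1813 = 282.4637
Posterior probability = posterior_odds / (1 + posterior_odds)
= 282.4637 / (1 + 282.4637)
= 282.4637 / 283.4637
= 0.9965

0.9965


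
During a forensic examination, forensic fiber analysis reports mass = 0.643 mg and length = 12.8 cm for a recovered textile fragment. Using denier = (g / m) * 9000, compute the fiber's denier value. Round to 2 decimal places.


Denier calculation:
Mass in grams = 0.643 mg / 1000 = 0.000643 g
Length in meters = 12.8 cm / 100 = 0.128 m
Linear density = mass / length = 0.000643 / 0.128 = 0.00502344 g/m
Denier = (g/m) * 9000 = 0.00502344 * 9000 = 45.21

45.21


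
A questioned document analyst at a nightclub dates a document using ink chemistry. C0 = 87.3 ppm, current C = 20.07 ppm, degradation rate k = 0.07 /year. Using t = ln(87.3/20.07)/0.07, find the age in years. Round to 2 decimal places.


Document age estimation:
C0/C = 87.3 / 20.07 = 4.349776
ln(C0/C) = 1.470124
t = 1.470124 / 0.07 = 21.00 years

21.00


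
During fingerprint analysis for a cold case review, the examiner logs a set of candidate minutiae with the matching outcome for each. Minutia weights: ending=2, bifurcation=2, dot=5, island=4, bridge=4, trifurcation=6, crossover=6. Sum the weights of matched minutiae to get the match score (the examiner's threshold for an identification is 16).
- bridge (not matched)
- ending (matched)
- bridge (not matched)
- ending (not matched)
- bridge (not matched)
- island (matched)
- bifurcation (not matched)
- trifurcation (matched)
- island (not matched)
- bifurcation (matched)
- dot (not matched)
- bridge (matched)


Weighted minutiae match score:
  bridge: not matched, +0
  ending: matched, +2 (running total 2)
  bridge: not matched, +0
  ending: not matched, +0
  bridge: not matched, +0
  island: matched, +4 (running total 6)
  bifurcation: not matched, +0
  trifurcation: matched, +6 (running total 12)
  island: not matched, +0
  bifurcation: matched, +2 (running total 14)
  dot: not matched, +0
  bridge: matched, +4 (running total 18)
Total score = 18
Threshold = 16; verdict = identification

18
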